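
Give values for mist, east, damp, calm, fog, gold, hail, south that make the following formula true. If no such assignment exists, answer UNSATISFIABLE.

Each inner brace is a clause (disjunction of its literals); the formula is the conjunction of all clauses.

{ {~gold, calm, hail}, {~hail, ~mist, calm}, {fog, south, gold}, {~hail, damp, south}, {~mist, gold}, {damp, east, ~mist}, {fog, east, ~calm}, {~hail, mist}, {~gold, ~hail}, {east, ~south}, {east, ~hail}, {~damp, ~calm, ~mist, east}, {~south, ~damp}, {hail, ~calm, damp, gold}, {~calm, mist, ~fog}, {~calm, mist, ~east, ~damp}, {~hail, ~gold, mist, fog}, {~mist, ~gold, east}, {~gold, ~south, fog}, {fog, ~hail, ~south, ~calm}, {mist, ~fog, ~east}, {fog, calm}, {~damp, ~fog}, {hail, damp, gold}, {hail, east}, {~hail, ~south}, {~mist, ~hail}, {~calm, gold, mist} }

mist ↦ 1, east ↦ 1, damp ↦ 0, calm ↦ 1, fog ↦ 1, gold ↦ 1, hail ↦ 0, south ↦ 0

Case mist = 1:
The clause (gold) is unit, so gold = 1.
The clause (~hail) is unit, so hail = 0.
The clause (calm) is unit, so calm = 1.
The clause (east) is unit, so east = 1.
Case south = 0:
Case damp = 0:
Every clause is now satisfied; fog is unconstrained.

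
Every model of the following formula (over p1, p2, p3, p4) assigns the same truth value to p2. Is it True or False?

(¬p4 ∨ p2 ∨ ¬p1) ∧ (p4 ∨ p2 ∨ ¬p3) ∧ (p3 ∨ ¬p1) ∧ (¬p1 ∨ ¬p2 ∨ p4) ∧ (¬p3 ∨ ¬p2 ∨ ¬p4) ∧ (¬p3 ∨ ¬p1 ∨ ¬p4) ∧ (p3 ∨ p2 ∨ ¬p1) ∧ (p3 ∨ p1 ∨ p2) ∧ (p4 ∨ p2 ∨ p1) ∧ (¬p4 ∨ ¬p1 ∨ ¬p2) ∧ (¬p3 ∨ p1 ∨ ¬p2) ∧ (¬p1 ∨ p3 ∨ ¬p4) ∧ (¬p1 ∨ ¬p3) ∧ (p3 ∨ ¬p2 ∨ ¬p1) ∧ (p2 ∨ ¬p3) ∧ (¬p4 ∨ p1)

Suppose p2 = False.
Unit clause (¬p3) forces p3 = False.
Unit clause (¬p1) forces p1 = False.
That conflicts with the unit clause (p1).
So every satisfying assignment has p2 = True.

True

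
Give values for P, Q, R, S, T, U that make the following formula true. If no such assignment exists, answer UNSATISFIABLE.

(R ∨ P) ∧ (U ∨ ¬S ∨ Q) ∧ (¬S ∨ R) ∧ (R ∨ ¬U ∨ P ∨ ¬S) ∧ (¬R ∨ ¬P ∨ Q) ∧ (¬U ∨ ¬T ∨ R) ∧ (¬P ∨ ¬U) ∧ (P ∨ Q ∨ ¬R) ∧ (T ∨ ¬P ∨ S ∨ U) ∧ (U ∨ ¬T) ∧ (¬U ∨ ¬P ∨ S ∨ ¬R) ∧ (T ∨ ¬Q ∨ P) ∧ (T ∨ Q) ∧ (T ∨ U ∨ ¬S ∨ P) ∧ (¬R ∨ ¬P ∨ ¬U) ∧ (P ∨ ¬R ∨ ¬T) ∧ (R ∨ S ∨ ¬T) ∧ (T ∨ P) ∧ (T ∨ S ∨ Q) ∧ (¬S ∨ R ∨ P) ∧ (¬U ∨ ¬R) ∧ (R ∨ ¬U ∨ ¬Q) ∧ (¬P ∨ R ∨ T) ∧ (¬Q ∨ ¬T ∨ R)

Try R = True.
Unit clause (¬U) forces U = False.
Unit clause (¬T) forces T = False.
Unit clause (Q) forces Q = True.
Unit clause (P) forces P = True.
Unit clause (S) forces S = True.
All clauses are satisfied.

P ↦ True; Q ↦ True; R ↦ True; S ↦ True; T ↦ False; U ↦ False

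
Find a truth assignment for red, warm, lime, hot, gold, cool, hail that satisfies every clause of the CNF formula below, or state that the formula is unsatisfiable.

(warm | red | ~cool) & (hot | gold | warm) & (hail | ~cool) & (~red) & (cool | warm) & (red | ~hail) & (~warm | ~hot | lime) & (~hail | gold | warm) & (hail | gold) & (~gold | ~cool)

From the singleton clause (~red), red = 0.
From the singleton clause (~hail), hail = 0.
From the singleton clause (~cool), cool = 0.
From the singleton clause (warm), warm = 1.
From the singleton clause (gold), gold = 1.
Branch on hot: set hot = 1.
From the singleton clause (lime), lime = 1.
Every clause now holds.

red=0, warm=1, lime=1, hot=1, gold=1, cool=0, hail=0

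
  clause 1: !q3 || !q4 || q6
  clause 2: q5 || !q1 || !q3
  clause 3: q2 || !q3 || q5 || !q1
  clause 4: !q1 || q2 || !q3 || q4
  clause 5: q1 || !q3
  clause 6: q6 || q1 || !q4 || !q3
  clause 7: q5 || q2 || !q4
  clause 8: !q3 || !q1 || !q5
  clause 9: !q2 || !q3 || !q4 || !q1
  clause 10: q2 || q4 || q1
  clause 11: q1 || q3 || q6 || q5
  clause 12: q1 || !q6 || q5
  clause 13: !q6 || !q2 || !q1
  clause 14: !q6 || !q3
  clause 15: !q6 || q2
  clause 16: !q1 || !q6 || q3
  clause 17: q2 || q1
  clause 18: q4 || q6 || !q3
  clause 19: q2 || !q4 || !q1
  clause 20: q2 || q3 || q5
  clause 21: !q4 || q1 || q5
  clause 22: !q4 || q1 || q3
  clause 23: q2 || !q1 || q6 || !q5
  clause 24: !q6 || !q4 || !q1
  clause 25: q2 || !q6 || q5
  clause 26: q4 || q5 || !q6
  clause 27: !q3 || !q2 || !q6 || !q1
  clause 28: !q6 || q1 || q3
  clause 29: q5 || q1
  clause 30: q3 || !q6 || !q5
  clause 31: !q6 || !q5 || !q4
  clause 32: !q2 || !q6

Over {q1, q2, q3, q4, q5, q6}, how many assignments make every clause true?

5

There are 2^6 = 64 truth assignments over (q1, q2, q3, q4, q5, q6).
Split on q3. With q3 = true, the clauses containing q3 are satisfied and !q3 drops from the rest; 0 of the 2^5 = 32 assignments to the other variables satisfy what remains.
With q3 = false, by the same count on the reduced clause set, 5 assignments work.
(One model: q1=F, q2=T, q3=F, q4=F, q5=T, q6=F.)
Total: 0 + 5 = 5.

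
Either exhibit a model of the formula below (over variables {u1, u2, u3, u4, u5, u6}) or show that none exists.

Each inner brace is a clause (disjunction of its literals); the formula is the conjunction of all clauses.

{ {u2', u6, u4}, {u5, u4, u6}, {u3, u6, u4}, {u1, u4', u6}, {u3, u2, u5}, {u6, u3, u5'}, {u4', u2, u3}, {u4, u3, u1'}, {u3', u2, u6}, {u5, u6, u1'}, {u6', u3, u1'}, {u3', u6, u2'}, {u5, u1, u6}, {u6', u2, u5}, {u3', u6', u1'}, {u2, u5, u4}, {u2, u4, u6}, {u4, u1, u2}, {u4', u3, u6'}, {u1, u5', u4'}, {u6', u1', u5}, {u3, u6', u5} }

u1: 0, u2: 1, u3: 1, u4: 1, u5: 0, u6: 1

Case u2 = 1:
Case u6 = 1:
Case u3 = 1:
The clause (u1') is unit, so u1 = 0.
Case u5 = 0:
All clauses hold; u4 can take either value.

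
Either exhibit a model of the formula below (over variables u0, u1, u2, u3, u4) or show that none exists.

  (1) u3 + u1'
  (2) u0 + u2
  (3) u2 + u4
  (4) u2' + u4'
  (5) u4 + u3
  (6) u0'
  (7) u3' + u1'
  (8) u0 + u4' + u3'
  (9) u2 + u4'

Unit clause (u0') forces u0 = 0.
Unit clause (u2) forces u2 = 1.
Unit clause (u4') forces u4 = 0.
Unit clause (u3) forces u3 = 1.
Unit clause (u1') forces u1 = 0.
Every clause now holds.

u0: 0, u1: 0, u2: 1, u3: 1, u4: 0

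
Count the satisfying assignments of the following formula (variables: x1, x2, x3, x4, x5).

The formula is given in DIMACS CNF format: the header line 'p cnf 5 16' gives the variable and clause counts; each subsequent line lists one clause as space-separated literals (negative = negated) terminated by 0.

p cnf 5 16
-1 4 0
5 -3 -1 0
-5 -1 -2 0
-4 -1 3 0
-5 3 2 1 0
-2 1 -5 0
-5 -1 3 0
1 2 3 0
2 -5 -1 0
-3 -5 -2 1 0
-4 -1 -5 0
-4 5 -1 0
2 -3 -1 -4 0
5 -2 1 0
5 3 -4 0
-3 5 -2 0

There are 2^5 = 32 truth assignments over (x1, x2, x3, x4, x5).
Split on x5. With x5 = True, the clauses containing x5 are satisfied and ¬x5 drops from the rest; 2 of the 2^4 = 16 assignments to the other variables satisfy what remains.
With x5 = False, by the same count on the reduced clause set, 2 assignments work.
(One model: x1=F, x2=F, x3=T, x4=F, x5=F.)
Total: 2 + 2 = 4.

4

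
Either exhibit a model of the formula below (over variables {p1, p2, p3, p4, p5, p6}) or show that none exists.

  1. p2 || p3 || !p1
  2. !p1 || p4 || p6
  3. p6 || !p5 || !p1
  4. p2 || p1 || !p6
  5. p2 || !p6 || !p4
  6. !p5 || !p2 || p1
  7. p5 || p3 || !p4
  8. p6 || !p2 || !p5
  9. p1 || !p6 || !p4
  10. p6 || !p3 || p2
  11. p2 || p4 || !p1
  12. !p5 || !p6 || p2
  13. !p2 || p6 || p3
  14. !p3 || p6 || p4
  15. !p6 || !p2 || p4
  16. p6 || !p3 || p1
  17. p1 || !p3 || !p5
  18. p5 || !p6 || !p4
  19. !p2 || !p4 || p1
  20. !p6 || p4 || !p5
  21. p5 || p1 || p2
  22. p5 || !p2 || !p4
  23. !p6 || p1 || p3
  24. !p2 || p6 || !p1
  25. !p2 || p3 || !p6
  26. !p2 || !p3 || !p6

Branch on p2: set p2 = false.
Branch on p3: set p3 = false.
The clause (!p1) is unit, so p1 = false.
The clause (!p6) is unit, so p6 = false.
The clause (p5) is unit, so p5 = true.
No clause remains; p4 is free.

p1 ↦ false,  p2 ↦ false,  p3 ↦ false,  p4 ↦ false,  p5 ↦ true,  p6 ↦ false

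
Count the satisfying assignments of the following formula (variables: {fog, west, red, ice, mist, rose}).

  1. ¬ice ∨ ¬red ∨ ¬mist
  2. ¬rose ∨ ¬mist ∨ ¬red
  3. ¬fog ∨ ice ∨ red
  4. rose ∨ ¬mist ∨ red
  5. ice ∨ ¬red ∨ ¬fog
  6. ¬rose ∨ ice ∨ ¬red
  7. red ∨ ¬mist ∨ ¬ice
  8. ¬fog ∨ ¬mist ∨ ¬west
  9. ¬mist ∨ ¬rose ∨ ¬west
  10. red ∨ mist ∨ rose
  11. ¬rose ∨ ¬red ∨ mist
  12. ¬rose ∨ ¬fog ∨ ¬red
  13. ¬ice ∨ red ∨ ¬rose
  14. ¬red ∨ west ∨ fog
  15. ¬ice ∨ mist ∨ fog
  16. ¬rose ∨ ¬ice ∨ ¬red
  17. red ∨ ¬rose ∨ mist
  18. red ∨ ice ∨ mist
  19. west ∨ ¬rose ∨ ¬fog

There are 2^6 = 64 truth assignments over (fog, west, red, ice, mist, rose).
Split on red. With red = True, the clauses containing red are satisfied and ¬red drops from the rest; 4 of the 2^5 = 32 assignments to the other variables satisfy what remains.
With red = False, by the same count on the reduced clause set, 1 assignment works.
Total: 4 + 1 = 5.

5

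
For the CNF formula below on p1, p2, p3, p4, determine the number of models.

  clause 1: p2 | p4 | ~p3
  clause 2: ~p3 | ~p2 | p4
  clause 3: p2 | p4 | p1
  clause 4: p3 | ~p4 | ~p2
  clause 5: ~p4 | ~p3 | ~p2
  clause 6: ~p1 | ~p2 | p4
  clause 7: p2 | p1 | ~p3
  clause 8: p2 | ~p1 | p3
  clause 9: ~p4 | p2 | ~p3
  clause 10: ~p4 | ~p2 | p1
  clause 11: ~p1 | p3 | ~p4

2

There are 2^4 = 16 truth assignments over (p1, p2, p3, p4).
Check each against the 11 clauses (columns in the order p1, p2, p3, p4):
  F F F F  ✗ fails (p2 | p4 | p1)
  F F F T  ✓ satisfies all
  F F T F  ✗ fails (p2 | p4 | ~p3)
  F F T T  ✗ fails (p2 | p1 | ~p3)
  F T F F  ✓ satisfies all
  F T F T  ✗ fails (p3 | ~p4 | ~p2)
  F T T F  ✗ fails (~p3 | ~p2 | p4)
  F T T T  ✗ fails (~p4 | ~p3 | ~p2)
  T F F F  ✗ fails (p2 | ~p1 | p3)
  T F F T  ✗ fails (p2 | ~p1 | p3)
  T F T F  ✗ fails (p2 | p4 | ~p3)
  T F T T  ✗ fails (~p4 | p2 | ~p3)
  T T F F  ✗ fails (~p1 | ~p2 | p4)
  T T F T  ✗ fails (p3 | ~p4 | ~p2)
  T T T F  ✗ fails (~p3 | ~p2 | p4)
  T T T T  ✗ fails (~p4 | ~p3 | ~p2)
2 of the 16 rows are models.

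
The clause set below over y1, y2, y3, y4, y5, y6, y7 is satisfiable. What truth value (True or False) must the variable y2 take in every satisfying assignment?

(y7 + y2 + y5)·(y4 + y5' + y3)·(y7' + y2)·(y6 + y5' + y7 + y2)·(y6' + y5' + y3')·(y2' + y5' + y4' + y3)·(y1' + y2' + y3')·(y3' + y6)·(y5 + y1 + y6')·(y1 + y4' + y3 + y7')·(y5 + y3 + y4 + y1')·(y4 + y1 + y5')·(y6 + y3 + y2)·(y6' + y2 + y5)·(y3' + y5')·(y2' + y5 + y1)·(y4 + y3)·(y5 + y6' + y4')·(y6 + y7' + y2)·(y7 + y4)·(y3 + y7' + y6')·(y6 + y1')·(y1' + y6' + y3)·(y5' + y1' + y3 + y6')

Suppose y2 = 1.
Branch on y1: set y1 = 0.
Unit clause (y5) forces y5 = 1.
Unit clause (y4) forces y4 = 1.
Unit clause (y3) forces y3 = 1.
Now (y3') is unsatisfied and unit — conflict.
Backtrack on y1: now try y1 = 1.
Unit clause (y3') forces y3 = 0.
Unit clause (y4) forces y4 = 1.
Unit clause (y5') forces y5 = 0.
Unit clause (y6') forces y6 = 0.
Now (y6) is unsatisfied and unit — conflict.
Either choice for y1 ends in contradiction.
So every satisfying assignment has y2 = False.

False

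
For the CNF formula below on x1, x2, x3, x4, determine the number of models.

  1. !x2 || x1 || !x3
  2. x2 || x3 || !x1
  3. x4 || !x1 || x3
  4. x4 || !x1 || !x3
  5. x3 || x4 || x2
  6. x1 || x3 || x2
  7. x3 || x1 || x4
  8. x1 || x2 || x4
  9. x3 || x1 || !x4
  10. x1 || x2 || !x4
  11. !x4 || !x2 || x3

2

There are 2^4 = 16 truth assignments over (x1, x2, x3, x4).
Check each against the 11 clauses (columns in the order x1, x2, x3, x4):
  F F F F  ✗ fails (x3 || x4 || x2)
  F F F T  ✗ fails (x1 || x3 || x2)
  F F T F  ✗ fails (x1 || x2 || x4)
  F F T T  ✗ fails (x1 || x2 || !x4)
  F T F F  ✗ fails (x3 || x1 || x4)
  F T F T  ✗ fails (x3 || x1 || !x4)
  F T T F  ✗ fails (!x2 || x1 || !x3)
  F T T T  ✗ fails (!x2 || x1 || !x3)
  T F F F  ✗ fails (x2 || x3 || !x1)
  T F F T  ✗ fails (x2 || x3 || !x1)
  T F T F  ✗ fails (x4 || !x1 || !x3)
  T F T T  ✓ satisfies all
  T T F F  ✗ fails (x4 || !x1 || x3)
  T T F T  ✗ fails (!x4 || !x2 || x3)
  T T T F  ✗ fails (x4 || !x1 || !x3)
  T T T T  ✓ satisfies all
2 of the 16 rows are models.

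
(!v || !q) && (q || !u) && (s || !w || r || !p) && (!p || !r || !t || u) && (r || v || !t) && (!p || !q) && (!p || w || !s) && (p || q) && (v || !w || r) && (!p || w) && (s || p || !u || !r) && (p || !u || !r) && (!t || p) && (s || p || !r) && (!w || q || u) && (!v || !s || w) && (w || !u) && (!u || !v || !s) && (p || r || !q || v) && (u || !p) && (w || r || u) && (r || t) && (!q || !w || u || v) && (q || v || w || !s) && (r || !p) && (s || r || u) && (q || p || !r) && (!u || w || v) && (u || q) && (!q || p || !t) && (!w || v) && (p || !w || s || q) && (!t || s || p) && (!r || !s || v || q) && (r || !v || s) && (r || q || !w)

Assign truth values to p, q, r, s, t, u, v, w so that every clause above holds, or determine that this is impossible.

p: false,  q: true,  r: true,  s: true,  t: false,  u: false,  v: false,  w: false

Branch on v: set v = false.
From the singleton clause (!w), w = false.
From the singleton clause (!p), p = false.
From the singleton clause (q), q = true.
From the singleton clause (!t), t = false.
From the singleton clause (!u), u = false.
From the singleton clause (r), r = true.
From the singleton clause (s), s = true.
All clauses are satisfied.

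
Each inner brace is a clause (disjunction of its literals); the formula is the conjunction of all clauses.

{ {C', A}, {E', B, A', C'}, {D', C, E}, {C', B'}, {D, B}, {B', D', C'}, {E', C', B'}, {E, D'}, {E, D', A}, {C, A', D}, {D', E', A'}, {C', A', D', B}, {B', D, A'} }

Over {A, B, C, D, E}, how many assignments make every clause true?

4

There are 2^5 = 32 truth assignments over (A, B, C, D, E).
Split on E. With E = 1, the clauses containing E are satisfied and E' drops from the rest; 3 of the 2^4 = 16 assignments to the other variables satisfy what remains.
With E = 0, by the same count on the reduced clause set, 1 assignment works.
(One model: A=F, B=F, C=F, D=T, E=T.)
Total: 3 + 1 = 4.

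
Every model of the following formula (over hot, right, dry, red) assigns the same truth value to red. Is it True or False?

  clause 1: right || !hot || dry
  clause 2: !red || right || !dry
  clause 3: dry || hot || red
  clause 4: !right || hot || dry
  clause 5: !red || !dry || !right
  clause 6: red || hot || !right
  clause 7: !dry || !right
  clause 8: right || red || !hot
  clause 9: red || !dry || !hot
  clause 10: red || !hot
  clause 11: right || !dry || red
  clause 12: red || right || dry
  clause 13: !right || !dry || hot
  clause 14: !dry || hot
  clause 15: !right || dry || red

Suppose red = false.
The clause (!hot) is unit, so hot = false.
The clause (dry) is unit, so dry = true.
That conflicts with the unit clause (!dry).
So every satisfying assignment has red = True.

True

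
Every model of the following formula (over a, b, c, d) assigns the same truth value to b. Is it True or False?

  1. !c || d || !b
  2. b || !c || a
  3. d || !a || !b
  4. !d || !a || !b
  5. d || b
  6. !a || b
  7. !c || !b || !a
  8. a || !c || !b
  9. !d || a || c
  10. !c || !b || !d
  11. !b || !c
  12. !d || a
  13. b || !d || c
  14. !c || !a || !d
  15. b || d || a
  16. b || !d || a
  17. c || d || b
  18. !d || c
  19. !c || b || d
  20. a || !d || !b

Suppose b = false.
From the singleton clause (d), d = true.
From the singleton clause (!a), a = false.
That conflicts with the unit clause (a).
So every satisfying assignment has b = True.

True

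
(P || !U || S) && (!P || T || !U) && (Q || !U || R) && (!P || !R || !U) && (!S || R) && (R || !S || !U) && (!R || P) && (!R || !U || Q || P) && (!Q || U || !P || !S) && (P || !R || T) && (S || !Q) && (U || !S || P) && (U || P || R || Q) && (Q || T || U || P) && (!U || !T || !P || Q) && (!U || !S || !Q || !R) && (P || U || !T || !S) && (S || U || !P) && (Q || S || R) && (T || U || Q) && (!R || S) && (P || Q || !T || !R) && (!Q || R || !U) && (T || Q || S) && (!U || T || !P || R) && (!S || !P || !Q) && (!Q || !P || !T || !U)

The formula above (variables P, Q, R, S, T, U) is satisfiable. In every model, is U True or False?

False

Suppose U = true.
Branch on P: set P = true.
The clause (T) is unit, so T = true.
The clause (!R) is unit, so R = false.
The clause (Q) is unit, so Q = true.
Now (!Q) is unsatisfied and unit — conflict.
So P must be the other value — set P = false.
The clause (S) is unit, so S = true.
The clause (R) is unit, so R = true.
Now (!R) is unsatisfied and unit — conflict.
Either choice for P ends in contradiction.
So every satisfying assignment has U = False.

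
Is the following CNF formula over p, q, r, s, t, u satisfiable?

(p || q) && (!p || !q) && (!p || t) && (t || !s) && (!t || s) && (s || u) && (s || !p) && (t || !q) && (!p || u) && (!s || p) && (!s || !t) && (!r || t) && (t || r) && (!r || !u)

Case p = true:
Unit clause (!q) forces q = false.
Unit clause (t) forces t = true.
Unit clause (s) forces s = true.
Now (!s) is unsatisfied and unit — conflict.
Backtrack on p: now try p = false.
Unit clause (q) forces q = true.
Unit clause (t) forces t = true.
Unit clause (s) forces s = true.
Now (!s) is unsatisfied and unit — conflict.
Neither p = true nor p = false works.
No assignment satisfies every clause.

No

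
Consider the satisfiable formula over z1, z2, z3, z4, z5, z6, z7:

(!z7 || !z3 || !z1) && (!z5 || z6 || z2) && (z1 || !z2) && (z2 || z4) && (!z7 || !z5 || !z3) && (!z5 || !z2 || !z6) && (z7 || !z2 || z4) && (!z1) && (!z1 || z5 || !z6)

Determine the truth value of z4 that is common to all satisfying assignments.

Suppose z4 = false.
The clause (z2) is unit, so z2 = true.
The clause (z1) is unit, so z1 = true.
That conflicts with the unit clause (!z1).
So every satisfying assignment has z4 = True.

True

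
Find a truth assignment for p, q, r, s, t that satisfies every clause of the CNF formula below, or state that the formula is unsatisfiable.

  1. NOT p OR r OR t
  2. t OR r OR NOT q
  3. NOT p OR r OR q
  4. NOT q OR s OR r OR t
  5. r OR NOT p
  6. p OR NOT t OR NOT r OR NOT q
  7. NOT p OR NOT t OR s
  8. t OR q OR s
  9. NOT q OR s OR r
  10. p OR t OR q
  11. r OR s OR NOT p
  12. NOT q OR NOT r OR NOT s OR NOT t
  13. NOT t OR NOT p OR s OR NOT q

Branch on r: set r = true.
Branch on p: set p = false.
Branch on t: set t = false.
(q) alone gives q = true.
No clause remains; s is free.

p ↦ false, q ↦ true, r ↦ true, s ↦ false, t ↦ false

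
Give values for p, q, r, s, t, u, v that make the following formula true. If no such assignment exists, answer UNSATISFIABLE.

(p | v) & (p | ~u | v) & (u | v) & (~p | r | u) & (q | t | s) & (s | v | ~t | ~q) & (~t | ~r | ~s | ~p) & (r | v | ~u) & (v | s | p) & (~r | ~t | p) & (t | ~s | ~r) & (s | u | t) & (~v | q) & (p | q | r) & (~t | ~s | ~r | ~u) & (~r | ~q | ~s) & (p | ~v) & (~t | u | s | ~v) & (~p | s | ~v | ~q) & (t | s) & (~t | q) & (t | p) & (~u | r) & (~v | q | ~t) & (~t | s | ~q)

Suppose p = 1.
Suppose u = 1.
The clause (r) is unit, so r = 1.
Suppose t = 0.
The clause (~s) is unit, so s = 0.
But (s) is also a unit clause — contradiction.
Undo t and try t = 1.
The clause (~s) is unit, so s = 0.
The clause (q) is unit, so q = 1.
But (~q) is also a unit clause — contradiction.
Neither t = 1 nor t = 0 works.
Undo u and try u = 0.
The clause (v) is unit, so v = 1.
The clause (r) is unit, so r = 1.
The clause (q) is unit, so q = 1.
The clause (~s) is unit, so s = 0.
But (s) is also a unit clause — contradiction.
Neither u = 1 nor u = 0 works.
Undo p and try p = 0.
The clause (v) is unit, so v = 1.
But (~v) is also a unit clause — contradiction.
Neither p = 1 nor p = 0 works.

UNSATISFIABLE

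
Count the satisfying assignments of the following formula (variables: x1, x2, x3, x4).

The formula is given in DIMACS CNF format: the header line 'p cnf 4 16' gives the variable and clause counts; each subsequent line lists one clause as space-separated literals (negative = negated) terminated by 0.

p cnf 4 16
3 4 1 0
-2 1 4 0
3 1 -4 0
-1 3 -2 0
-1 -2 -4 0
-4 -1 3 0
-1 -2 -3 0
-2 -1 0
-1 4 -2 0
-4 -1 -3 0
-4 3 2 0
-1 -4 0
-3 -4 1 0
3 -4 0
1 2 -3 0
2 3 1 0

2

There are 2^4 = 16 truth assignments over (x1, x2, x3, x4).
Split on x2. With x2 = True, the clauses containing x2 are satisfied and ¬x2 drops from the rest; 0 of the 2^3 = 8 assignments to the other variables satisfy what remains.
With x2 = False, by the same count on the reduced clause set, 2 assignments work.
Total: 0 + 2 = 2.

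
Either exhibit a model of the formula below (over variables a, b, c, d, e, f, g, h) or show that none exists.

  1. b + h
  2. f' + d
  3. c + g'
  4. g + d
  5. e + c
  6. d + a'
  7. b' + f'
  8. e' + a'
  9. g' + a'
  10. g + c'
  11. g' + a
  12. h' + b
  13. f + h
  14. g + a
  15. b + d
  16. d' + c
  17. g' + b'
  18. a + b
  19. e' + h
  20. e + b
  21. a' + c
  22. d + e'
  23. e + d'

Case b = 1:
From the singleton clause (f'), f = 0.
From the singleton clause (h), h = 1.
From the singleton clause (g'), g = 0.
From the singleton clause (d), d = 1.
From the singleton clause (c'), c = 0.
That conflicts with the unit clause (c).
Undo b and try b = 0.
From the singleton clause (h), h = 1.
That conflicts with the unit clause (h').
Both values of b lead to a conflict.

UNSATISFIABLE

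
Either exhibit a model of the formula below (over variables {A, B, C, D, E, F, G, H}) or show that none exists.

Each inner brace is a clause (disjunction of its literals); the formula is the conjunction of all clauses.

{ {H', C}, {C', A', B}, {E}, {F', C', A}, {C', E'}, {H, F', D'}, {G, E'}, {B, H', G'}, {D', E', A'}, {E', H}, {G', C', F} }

The clause (E) is unit, so E = 1.
The clause (C') is unit, so C = 0.
The clause (H') is unit, so H = 0.
That conflicts with the unit clause (H).

UNSATISFIABLE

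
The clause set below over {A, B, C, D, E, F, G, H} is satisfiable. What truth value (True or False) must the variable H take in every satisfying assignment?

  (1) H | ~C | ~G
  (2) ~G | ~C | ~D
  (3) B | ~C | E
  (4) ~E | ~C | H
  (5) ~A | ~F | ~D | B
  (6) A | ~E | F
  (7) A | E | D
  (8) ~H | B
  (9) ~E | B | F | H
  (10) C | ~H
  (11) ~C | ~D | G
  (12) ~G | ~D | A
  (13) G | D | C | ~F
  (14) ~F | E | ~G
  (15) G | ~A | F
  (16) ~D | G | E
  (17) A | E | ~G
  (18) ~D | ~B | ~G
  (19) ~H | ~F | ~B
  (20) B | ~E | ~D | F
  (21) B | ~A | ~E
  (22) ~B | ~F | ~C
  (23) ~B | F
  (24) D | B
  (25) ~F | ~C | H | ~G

Suppose H = 1.
Unit clause (B) forces B = 1.
Unit clause (C) forces C = 1.
Unit clause (~F) forces F = 0.
But (F) is also a unit clause — contradiction.
So every satisfying assignment has H = False.

False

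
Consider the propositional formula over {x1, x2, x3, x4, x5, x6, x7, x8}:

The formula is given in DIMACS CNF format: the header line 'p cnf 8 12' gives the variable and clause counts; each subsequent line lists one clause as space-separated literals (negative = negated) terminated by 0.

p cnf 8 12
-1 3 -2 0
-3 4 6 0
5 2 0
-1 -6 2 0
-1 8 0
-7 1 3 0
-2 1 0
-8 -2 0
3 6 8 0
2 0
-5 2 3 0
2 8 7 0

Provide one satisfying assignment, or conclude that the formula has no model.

(x2) alone gives x2 = True.
(x1) alone gives x1 = True.
(x3) alone gives x3 = True.
(x8) alone gives x8 = True.
Now (¬x8) is unsatisfied and unit — conflict.

UNSATISFIABLE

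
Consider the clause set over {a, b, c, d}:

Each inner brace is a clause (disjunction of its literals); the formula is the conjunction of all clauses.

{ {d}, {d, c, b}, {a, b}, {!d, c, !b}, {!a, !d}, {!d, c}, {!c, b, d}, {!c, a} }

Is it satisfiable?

No

Unit clause (d) forces d = true.
Unit clause (!a) forces a = false.
Unit clause (b) forces b = true.
Unit clause (c) forces c = true.
But (!c) is also a unit clause — contradiction.
No assignment satisfies every clause.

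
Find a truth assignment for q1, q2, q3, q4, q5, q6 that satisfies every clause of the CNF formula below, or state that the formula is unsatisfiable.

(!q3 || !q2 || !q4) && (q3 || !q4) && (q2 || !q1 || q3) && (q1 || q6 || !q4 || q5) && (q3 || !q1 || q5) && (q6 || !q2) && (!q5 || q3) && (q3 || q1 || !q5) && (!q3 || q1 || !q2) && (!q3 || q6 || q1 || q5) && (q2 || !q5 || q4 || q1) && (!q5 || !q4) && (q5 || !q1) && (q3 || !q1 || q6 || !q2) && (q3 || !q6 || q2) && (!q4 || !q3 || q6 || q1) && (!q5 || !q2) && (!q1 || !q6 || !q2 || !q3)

Case q3 = false:
(!q4) alone gives q4 = false.
(!q5) alone gives q5 = false.
(!q1) alone gives q1 = false.
Case q6 = false:
(!q2) alone gives q2 = false.
All clauses are satisfied.

q1=false; q2=false; q3=false; q4=false; q5=false; q6=false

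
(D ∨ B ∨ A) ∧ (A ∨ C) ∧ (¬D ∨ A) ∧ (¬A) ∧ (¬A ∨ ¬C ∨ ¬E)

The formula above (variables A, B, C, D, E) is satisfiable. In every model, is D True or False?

Suppose D = True.
From the singleton clause (A), A = True.
But (¬A) is also a unit clause — contradiction.
So every satisfying assignment has D = False.

False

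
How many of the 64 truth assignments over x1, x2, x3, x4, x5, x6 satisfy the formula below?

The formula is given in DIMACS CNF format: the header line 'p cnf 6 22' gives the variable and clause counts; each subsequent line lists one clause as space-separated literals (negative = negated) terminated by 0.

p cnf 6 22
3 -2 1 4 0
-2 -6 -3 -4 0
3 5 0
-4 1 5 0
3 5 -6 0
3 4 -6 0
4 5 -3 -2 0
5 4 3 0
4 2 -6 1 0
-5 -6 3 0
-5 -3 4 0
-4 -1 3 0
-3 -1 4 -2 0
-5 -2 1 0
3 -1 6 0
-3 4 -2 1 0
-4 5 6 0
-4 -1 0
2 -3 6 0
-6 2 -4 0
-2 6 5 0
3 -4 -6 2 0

There are 2^6 = 64 truth assignments over (x1, x2, x3, x4, x5, x6).
Split on x4. With x4 = True, the clauses containing x4 are satisfied and ¬x4 drops from the rest; 1 of the 2^5 = 32 assignments to the other variables satisfy what remains.
With x4 = False, by the same count on the reduced clause set, 2 assignments work.
(One model: x1=F, x2=F, x3=F, x4=F, x5=T, x6=F.)
Total: 1 + 2 = 3.

3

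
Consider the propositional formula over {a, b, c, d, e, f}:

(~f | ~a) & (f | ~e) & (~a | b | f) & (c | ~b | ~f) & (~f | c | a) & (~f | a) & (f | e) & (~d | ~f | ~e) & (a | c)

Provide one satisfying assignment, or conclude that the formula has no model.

Try f = 0.
The clause (~e) is unit, so e = 0.
That conflicts with the unit clause (e).
That branch fails; take f = 1 instead.
The clause (~a) is unit, so a = 0.
That conflicts with the unit clause (a).
Neither f = 1 nor f = 0 works.

UNSATISFIABLE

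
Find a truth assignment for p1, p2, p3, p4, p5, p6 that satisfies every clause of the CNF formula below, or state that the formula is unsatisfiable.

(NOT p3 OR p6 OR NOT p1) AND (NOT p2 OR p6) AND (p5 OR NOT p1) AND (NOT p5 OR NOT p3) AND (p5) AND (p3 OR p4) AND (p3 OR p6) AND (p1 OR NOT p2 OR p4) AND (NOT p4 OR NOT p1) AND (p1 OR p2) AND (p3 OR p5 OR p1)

From the singleton clause (p5), p5 = true.
From the singleton clause (NOT p3), p3 = false.
From the singleton clause (p4), p4 = true.
From the singleton clause (p6), p6 = true.
From the singleton clause (NOT p1), p1 = false.
From the singleton clause (p2), p2 = true.
Every clause now holds.

p1: false, p2: true, p3: false, p4: true, p5: true, p6: true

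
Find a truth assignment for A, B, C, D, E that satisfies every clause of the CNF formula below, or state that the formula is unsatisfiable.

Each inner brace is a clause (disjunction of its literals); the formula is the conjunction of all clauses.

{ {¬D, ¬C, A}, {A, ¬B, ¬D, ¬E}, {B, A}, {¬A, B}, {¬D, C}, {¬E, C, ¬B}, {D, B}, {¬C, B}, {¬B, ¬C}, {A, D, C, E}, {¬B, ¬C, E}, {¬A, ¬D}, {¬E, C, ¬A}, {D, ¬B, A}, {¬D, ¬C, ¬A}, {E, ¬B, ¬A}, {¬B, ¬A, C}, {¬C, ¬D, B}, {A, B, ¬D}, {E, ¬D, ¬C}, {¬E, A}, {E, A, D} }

UNSATISFIABLE

Branch on B: set B = True.
(¬C) alone gives C = False.
(¬D) alone gives D = False.
(¬E) alone gives E = False.
(A) alone gives A = True.
Now (¬A) is unsatisfied and unit — conflict.
That branch fails; take B = False instead.
(A) alone gives A = True.
Now (¬A) is unsatisfied and unit — conflict.
Neither B = True nor B = False works.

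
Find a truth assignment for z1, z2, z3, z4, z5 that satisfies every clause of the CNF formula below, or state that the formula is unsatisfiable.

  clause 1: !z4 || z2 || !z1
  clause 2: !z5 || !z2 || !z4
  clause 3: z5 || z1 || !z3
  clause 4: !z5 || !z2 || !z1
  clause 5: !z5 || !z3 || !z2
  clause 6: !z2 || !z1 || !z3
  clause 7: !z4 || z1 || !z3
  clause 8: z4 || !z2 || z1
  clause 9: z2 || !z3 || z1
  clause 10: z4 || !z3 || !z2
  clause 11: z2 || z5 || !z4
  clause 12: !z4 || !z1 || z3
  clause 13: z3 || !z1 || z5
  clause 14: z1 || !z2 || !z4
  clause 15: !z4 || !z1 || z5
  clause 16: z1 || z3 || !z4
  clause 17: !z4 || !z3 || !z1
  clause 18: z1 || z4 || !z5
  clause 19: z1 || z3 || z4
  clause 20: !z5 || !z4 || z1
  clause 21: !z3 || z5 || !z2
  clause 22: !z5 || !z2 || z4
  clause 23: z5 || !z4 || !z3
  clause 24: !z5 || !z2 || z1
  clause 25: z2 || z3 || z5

z1: true, z2: false, z3: true, z4: false, z5: true

Suppose z4 = false.
Suppose z2 = false.
Suppose z3 = true.
Unit clause (z1) forces z1 = true.
All clauses hold; z5 can take either value.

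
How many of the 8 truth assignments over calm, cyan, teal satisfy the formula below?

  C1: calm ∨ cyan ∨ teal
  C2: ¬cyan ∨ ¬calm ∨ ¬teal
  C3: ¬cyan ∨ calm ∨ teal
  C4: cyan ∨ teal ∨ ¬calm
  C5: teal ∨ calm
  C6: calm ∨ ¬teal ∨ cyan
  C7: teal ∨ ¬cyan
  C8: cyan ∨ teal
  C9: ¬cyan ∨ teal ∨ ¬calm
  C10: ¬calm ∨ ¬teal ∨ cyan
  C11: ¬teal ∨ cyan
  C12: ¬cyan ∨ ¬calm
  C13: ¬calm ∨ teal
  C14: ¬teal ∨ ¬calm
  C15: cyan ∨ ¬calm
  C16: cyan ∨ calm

There are 2^3 = 8 truth assignments over (calm, cyan, teal).
Check each against the 16 clauses (columns in the order calm, cyan, teal):
  F F F  ✗ fails (calm ∨ cyan ∨ teal)
  F F T  ✗ fails (calm ∨ ¬teal ∨ cyan)
  F T F  ✗ fails (¬cyan ∨ calm ∨ teal)
  F T T  ✓ satisfies all
  T F F  ✗ fails (cyan ∨ teal ∨ ¬calm)
  T F T  ✗ fails (¬calm ∨ ¬teal ∨ cyan)
  T T F  ✗ fails (teal ∨ ¬cyan)
  T T T  ✗ fails (¬cyan ∨ ¬calm ∨ ¬teal)
1 of the 8 rows is a model.

1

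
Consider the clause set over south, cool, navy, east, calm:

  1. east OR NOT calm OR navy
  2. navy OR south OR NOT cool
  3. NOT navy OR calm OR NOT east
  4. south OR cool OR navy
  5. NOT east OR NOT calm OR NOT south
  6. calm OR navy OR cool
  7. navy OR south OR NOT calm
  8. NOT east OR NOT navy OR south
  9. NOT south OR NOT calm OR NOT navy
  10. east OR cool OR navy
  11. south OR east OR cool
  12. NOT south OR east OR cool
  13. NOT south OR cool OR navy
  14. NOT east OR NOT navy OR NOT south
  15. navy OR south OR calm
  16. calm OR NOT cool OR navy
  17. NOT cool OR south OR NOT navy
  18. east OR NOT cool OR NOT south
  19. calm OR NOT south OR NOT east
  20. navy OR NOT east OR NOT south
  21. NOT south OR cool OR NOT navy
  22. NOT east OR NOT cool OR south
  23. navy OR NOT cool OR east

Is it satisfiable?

Unsatisfiable

Suppose east = true.
Suppose navy = false.
Unit clause (NOT south) forces south = false.
Unit clause (NOT cool) forces cool = false.
But (cool) is also a unit clause — contradiction.
So navy must be the other value — set navy = true.
Unit clause (calm) forces calm = true.
Unit clause (NOT south) forces south = false.
But (south) is also a unit clause — contradiction.
Both values of navy lead to a conflict.
So east must be the other value — set east = false.
Suppose calm = false.
Suppose navy = true.
Suppose south = true.
Unit clause (cool) forces cool = true.
But (NOT cool) is also a unit clause — contradiction.
So south must be the other value — set south = false.
Unit clause (cool) forces cool = true.
But (NOT cool) is also a unit clause — contradiction.
Both values of south lead to a conflict.
So navy must be the other value — set navy = false.
Unit clause (cool) forces cool = true.
But (NOT cool) is also a unit clause — contradiction.
Both values of navy lead to a conflict.
So calm must be the other value — set calm = true.
Unit clause (navy) forces navy = true.
Unit clause (NOT south) forces south = false.
Unit clause (cool) forces cool = true.
But (NOT cool) is also a unit clause — contradiction.
Both values of calm lead to a conflict.
Both values of east lead to a conflict.
No assignment satisfies every clause.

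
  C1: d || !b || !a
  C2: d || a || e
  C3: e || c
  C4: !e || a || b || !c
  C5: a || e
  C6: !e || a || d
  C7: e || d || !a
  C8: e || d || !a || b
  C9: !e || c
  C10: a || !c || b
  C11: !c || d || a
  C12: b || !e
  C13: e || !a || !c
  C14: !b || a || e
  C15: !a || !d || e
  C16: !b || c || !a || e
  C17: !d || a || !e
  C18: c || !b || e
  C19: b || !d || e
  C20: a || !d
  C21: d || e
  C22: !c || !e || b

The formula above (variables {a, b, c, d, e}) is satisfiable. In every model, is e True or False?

Suppose e = false.
(c) alone gives c = true.
(a) alone gives a = true.
That conflicts with the unit clause (!a).
So every satisfying assignment has e = True.

True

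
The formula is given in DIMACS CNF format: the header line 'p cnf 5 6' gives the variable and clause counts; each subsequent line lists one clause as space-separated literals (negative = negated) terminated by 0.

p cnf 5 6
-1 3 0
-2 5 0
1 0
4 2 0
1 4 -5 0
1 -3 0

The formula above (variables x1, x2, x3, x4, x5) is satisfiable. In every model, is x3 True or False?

Suppose x3 = False.
From the singleton clause (¬x1), x1 = False.
But (x1) is also a unit clause — contradiction.
So every satisfying assignment has x3 = True.

True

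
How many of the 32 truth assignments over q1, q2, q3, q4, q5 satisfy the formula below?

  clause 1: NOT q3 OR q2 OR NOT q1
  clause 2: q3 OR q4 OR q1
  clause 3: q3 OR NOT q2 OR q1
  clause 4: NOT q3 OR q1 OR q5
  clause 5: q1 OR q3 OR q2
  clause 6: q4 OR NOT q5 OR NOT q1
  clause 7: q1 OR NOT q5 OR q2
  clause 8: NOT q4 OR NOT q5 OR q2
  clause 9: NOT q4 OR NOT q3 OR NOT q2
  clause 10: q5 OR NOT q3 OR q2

There are 2^5 = 32 truth assignments over (q1, q2, q3, q4, q5).
Split on q5. With q5 = true, the clauses containing q5 are satisfied and NOT q5 drops from the rest; 2 of the 2^4 = 16 assignments to the other variables satisfy what remains.
With q5 = false, by the same count on the reduced clause set, 5 assignments work.
Total: 2 + 5 = 7.

7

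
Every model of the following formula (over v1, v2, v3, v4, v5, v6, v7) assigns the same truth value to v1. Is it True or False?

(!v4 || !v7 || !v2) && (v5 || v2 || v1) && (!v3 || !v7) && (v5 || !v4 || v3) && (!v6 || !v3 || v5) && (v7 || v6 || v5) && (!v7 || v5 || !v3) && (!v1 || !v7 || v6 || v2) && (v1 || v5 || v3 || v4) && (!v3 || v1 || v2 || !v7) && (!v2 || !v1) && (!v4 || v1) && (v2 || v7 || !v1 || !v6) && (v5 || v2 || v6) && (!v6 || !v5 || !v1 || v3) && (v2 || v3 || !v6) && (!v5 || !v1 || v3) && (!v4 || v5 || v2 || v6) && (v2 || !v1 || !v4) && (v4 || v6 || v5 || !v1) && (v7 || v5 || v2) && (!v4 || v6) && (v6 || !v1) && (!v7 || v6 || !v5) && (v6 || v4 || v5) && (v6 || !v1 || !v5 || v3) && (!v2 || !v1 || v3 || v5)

False

Suppose v1 = true.
Unit clause (!v2) forces v2 = false.
Unit clause (!v4) forces v4 = false.
Unit clause (v6) forces v6 = true.
Unit clause (v7) forces v7 = true.
Unit clause (!v3) forces v3 = false.
But (v3) is also a unit clause — contradiction.
So every satisfying assignment has v1 = False.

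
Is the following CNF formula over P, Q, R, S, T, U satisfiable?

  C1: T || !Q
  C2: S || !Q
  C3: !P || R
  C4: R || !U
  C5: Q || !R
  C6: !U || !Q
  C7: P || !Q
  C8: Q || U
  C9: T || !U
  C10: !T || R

Case T = true:
Unit clause (R) forces R = true.
Unit clause (Q) forces Q = true.
Unit clause (S) forces S = true.
Unit clause (!U) forces U = false.
Unit clause (P) forces P = true.
This assignment satisfies each clause.
A satisfying assignment: P=true,  Q=true,  R=true,  S=true,  T=true,  U=false.

Satisfiable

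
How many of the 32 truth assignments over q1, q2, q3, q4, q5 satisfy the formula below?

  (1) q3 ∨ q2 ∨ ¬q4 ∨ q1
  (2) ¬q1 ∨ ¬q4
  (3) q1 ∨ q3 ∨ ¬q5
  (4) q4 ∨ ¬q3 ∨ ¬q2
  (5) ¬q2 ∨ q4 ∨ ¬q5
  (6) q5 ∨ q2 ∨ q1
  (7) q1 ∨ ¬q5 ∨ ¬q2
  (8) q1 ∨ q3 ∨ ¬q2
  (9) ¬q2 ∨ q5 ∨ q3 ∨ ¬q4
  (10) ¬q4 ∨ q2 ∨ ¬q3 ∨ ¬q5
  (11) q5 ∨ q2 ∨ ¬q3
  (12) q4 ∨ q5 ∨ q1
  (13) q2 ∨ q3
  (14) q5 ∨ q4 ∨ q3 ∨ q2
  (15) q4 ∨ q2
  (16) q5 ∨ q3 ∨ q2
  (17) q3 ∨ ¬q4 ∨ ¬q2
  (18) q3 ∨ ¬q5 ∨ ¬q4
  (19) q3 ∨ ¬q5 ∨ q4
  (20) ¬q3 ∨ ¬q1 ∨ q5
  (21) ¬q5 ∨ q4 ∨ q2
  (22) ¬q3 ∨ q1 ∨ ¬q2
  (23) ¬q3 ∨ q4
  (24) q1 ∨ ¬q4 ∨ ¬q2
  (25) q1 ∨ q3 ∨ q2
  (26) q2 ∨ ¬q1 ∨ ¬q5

There are 2^5 = 32 truth assignments over (q1, q2, q3, q4, q5).
Split on q4. With q4 = True, the clauses containing q4 are satisfied and ¬q4 drops from the rest; 0 of the 2^4 = 16 assignments to the other variables satisfy what remains.
With q4 = False, by the same count on the reduced clause set, 1 assignment works.
Total: 0 + 1 = 1.

1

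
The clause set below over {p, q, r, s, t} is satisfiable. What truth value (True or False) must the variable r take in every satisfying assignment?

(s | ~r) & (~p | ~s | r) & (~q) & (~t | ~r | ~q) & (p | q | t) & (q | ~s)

False

Suppose r = 1.
Unit clause (s) forces s = 1.
Unit clause (~q) forces q = 0.
But (q) is also a unit clause — contradiction.
So every satisfying assignment has r = False.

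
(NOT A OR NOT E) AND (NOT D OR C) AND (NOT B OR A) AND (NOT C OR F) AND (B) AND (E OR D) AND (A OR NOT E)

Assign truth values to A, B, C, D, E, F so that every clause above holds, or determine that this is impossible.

A=true; B=true; C=true; D=true; E=false; F=true

From the singleton clause (B), B = true.
From the singleton clause (A), A = true.
From the singleton clause (NOT E), E = false.
From the singleton clause (D), D = true.
From the singleton clause (C), C = true.
From the singleton clause (F), F = true.
This assignment satisfies each clause.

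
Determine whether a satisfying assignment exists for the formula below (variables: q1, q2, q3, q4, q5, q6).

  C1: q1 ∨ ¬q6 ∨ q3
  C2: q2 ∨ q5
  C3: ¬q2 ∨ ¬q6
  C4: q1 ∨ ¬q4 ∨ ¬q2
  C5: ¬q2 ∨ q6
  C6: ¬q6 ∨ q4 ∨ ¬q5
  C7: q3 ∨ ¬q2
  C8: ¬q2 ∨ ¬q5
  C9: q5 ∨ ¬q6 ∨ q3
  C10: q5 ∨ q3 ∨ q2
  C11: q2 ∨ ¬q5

No

Branch on q2: set q2 = True.
(¬q6) alone gives q6 = False.
But (q6) is also a unit clause — contradiction.
So q2 must be the other value — set q2 = False.
(q5) alone gives q5 = True.
But (¬q5) is also a unit clause — contradiction.
Neither q2 = True nor q2 = False works.
No assignment satisfies every clause.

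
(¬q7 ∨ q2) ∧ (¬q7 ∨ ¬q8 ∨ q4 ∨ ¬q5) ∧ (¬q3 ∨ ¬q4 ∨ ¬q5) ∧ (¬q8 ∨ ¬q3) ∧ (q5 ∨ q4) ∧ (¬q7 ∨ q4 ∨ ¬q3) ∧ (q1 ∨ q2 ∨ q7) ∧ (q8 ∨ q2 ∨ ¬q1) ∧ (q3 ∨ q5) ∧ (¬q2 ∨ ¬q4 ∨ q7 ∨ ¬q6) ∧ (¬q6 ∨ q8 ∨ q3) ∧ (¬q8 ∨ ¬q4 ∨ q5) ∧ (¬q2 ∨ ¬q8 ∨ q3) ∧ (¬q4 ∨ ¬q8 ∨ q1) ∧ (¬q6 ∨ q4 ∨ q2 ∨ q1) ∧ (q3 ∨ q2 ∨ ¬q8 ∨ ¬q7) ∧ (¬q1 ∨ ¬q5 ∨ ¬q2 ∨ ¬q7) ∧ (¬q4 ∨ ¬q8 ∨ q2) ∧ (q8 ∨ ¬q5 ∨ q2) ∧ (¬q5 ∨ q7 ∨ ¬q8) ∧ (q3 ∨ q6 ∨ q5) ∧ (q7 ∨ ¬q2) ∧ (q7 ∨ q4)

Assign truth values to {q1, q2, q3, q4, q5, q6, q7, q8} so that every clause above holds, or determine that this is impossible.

q1=True, q2=True, q3=True, q4=True, q5=False, q6=True, q7=True, q8=False

Branch on q7: set q7 = True.
Unit clause (q2) forces q2 = True.
Branch on q8: set q8 = False.
Branch on q5: set q5 = False.
Unit clause (q4) forces q4 = True.
Unit clause (q3) forces q3 = True.
No clause remains; q1, q6 are free.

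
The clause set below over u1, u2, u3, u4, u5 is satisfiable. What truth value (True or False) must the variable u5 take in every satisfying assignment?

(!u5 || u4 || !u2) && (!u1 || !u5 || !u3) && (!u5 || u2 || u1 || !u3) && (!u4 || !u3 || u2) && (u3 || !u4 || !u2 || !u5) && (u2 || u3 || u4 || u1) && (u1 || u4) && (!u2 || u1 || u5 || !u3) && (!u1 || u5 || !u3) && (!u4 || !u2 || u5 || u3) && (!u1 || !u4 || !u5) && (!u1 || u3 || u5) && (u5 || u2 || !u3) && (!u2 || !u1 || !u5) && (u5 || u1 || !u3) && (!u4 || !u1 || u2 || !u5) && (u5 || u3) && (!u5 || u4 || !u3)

Suppose u5 = false.
(u3) alone gives u3 = true.
(!u1) alone gives u1 = false.
But (u1) is also a unit clause — contradiction.
So every satisfying assignment has u5 = True.

True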